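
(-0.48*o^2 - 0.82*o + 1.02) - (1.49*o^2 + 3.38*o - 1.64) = -1.97*o^2 - 4.2*o + 2.66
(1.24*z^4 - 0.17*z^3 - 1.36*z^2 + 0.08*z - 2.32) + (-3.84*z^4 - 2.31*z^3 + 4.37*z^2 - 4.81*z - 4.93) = -2.6*z^4 - 2.48*z^3 + 3.01*z^2 - 4.73*z - 7.25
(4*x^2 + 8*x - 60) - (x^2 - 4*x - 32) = 3*x^2 + 12*x - 28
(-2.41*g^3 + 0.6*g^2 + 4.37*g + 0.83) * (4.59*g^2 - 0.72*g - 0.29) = -11.0619*g^5 + 4.4892*g^4 + 20.3252*g^3 + 0.4893*g^2 - 1.8649*g - 0.2407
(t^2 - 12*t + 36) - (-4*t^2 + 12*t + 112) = 5*t^2 - 24*t - 76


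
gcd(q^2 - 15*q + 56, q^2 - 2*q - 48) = q - 8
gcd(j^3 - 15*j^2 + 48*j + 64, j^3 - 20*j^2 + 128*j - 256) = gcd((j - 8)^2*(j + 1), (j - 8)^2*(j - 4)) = j^2 - 16*j + 64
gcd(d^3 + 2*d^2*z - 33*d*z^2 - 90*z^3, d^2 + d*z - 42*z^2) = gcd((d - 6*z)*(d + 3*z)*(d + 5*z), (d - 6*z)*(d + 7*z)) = -d + 6*z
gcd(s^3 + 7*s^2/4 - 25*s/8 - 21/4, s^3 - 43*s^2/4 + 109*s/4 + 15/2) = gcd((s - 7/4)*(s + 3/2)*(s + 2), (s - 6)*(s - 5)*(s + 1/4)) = 1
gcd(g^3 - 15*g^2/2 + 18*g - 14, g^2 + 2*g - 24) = 1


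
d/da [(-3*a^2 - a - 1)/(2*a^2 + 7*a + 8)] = (-19*a^2 - 44*a - 1)/(4*a^4 + 28*a^3 + 81*a^2 + 112*a + 64)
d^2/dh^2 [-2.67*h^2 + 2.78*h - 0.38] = -5.34000000000000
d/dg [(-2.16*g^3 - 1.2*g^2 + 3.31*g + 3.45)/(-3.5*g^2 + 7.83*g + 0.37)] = (7.56*g^4 - 33.8256*g^3 - 0.208599999999997*g^2 + 23.262*g - 25.7888)/(12.25*g^4 - 54.81*g^3 + 58.7189*g^2 + 5.7942*g + 0.1369)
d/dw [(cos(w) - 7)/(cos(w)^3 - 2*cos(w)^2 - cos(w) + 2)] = (59*cos(w) - 23*cos(2*w) + cos(3*w) - 13)/(2*(cos(w) - 2)^2*sin(w)^3)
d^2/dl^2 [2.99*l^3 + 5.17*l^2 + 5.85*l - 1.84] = 17.94*l + 10.34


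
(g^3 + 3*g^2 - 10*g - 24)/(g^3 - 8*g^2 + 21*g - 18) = (g^2 + 6*g + 8)/(g^2 - 5*g + 6)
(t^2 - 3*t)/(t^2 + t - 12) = t/(t + 4)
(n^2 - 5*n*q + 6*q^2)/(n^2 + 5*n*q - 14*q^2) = (n - 3*q)/(n + 7*q)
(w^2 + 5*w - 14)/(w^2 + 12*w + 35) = (w - 2)/(w + 5)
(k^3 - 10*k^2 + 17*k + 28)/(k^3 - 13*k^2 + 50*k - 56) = (k + 1)/(k - 2)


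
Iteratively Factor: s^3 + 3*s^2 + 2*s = (s + 1)*(s^2 + 2*s) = (s + 1)*(s + 2)*(s)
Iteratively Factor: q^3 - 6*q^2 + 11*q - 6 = (q - 2)*(q^2 - 4*q + 3) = (q - 3)*(q - 2)*(q - 1)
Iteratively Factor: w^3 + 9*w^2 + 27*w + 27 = (w + 3)*(w^2 + 6*w + 9) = (w + 3)^2*(w + 3)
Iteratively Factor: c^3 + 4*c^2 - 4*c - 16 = (c - 2)*(c^2 + 6*c + 8) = (c - 2)*(c + 2)*(c + 4)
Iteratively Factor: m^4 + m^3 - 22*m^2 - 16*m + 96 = (m + 4)*(m^3 - 3*m^2 - 10*m + 24) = (m - 4)*(m + 4)*(m^2 + m - 6) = (m - 4)*(m - 2)*(m + 4)*(m + 3)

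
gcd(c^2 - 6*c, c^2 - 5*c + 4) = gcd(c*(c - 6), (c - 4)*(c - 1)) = 1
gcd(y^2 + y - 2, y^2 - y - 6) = y + 2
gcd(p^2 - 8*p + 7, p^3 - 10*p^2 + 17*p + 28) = p - 7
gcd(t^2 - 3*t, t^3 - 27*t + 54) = t - 3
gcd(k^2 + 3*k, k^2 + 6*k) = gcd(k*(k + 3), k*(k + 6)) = k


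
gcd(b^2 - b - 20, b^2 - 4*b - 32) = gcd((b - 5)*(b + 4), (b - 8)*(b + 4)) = b + 4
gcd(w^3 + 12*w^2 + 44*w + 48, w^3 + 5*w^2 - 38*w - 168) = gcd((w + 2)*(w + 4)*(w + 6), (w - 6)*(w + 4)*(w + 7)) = w + 4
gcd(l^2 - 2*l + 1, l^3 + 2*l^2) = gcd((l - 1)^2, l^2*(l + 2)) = 1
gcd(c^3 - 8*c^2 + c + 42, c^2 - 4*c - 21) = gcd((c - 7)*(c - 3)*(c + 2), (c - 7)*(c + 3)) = c - 7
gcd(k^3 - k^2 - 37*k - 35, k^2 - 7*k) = k - 7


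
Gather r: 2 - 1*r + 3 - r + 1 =6 - 2*r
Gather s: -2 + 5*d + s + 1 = 5*d + s - 1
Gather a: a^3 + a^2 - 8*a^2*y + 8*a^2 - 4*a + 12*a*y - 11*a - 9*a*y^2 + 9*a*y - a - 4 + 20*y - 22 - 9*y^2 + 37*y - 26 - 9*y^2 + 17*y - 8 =a^3 + a^2*(9 - 8*y) + a*(-9*y^2 + 21*y - 16) - 18*y^2 + 74*y - 60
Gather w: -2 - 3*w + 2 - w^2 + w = -w^2 - 2*w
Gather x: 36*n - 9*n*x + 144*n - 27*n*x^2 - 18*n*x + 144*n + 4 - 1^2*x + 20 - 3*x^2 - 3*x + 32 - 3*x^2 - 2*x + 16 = 324*n + x^2*(-27*n - 6) + x*(-27*n - 6) + 72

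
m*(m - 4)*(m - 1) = m^3 - 5*m^2 + 4*m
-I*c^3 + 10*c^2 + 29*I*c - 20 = (c + 4*I)*(c + 5*I)*(-I*c + 1)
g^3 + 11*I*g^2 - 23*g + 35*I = (g - I)*(g + 5*I)*(g + 7*I)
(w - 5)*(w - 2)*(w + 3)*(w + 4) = w^4 - 27*w^2 - 14*w + 120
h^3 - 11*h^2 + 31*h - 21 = (h - 7)*(h - 3)*(h - 1)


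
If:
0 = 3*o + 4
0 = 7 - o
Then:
No Solution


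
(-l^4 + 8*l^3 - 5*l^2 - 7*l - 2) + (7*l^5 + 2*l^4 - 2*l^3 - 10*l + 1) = 7*l^5 + l^4 + 6*l^3 - 5*l^2 - 17*l - 1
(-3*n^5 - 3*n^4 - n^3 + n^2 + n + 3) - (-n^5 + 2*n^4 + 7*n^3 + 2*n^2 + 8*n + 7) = -2*n^5 - 5*n^4 - 8*n^3 - n^2 - 7*n - 4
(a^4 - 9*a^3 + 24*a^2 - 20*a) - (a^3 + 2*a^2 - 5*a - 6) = a^4 - 10*a^3 + 22*a^2 - 15*a + 6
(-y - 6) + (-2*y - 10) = -3*y - 16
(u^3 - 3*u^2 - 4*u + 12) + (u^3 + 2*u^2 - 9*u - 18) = 2*u^3 - u^2 - 13*u - 6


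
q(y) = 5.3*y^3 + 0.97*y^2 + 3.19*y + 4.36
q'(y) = 15.9*y^2 + 1.94*y + 3.19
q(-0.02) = 4.30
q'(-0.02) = 3.16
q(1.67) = 37.08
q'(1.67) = 50.77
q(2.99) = 164.24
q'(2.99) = 151.14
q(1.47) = 27.98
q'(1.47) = 40.40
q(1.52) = 30.06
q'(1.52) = 42.87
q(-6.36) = -1340.17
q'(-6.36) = 634.00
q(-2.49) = -79.39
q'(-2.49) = 96.94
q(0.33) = 5.71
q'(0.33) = 5.56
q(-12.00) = -9052.64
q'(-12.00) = 2269.51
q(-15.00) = -17712.74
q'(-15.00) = 3551.59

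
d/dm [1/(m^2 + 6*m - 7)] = 2*(-m - 3)/(m^2 + 6*m - 7)^2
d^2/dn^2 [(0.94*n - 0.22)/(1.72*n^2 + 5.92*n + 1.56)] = ((0.94*n - 0.22)*(3.44*n + 5.92)*(6.88*n + 11.84) - (9.7008*n + 10.3728)*(1.72*n^2 + 5.92*n + 1.56))/(1.72*n^2 + 5.92*n + 1.56)^3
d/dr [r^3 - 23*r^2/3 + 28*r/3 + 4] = 3*r^2 - 46*r/3 + 28/3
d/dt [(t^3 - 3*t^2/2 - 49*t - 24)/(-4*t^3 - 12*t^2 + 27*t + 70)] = (-36*t^4 - 676*t^3 - 1413*t^2 - 1572*t - 5564)/(2*(16*t^6 + 96*t^5 - 72*t^4 - 1208*t^3 - 951*t^2 + 3780*t + 4900))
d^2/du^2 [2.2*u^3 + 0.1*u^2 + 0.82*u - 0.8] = 13.2*u + 0.2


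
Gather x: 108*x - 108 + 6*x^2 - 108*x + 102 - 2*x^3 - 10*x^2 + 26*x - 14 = -2*x^3 - 4*x^2 + 26*x - 20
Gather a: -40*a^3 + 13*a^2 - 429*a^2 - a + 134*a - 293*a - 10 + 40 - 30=-40*a^3 - 416*a^2 - 160*a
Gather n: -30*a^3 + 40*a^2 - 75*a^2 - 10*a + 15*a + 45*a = -30*a^3 - 35*a^2 + 50*a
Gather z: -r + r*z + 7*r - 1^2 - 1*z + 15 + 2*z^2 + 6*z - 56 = 6*r + 2*z^2 + z*(r + 5) - 42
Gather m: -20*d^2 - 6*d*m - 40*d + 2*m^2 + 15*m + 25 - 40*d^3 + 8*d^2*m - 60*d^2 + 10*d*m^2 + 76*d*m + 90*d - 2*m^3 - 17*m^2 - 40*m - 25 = -40*d^3 - 80*d^2 + 50*d - 2*m^3 + m^2*(10*d - 15) + m*(8*d^2 + 70*d - 25)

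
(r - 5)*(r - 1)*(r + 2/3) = r^3 - 16*r^2/3 + r + 10/3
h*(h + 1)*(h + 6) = h^3 + 7*h^2 + 6*h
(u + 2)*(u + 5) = u^2 + 7*u + 10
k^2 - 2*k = k*(k - 2)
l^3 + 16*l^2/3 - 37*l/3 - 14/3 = (l - 2)*(l + 1/3)*(l + 7)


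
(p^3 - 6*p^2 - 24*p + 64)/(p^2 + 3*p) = (p^3 - 6*p^2 - 24*p + 64)/(p*(p + 3))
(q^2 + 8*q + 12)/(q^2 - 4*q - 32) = (q^2 + 8*q + 12)/(q^2 - 4*q - 32)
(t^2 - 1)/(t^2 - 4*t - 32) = (1 - t^2)/(-t^2 + 4*t + 32)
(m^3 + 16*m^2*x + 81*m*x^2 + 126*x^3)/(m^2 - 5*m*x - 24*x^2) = (-m^2 - 13*m*x - 42*x^2)/(-m + 8*x)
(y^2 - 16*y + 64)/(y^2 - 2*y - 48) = (y - 8)/(y + 6)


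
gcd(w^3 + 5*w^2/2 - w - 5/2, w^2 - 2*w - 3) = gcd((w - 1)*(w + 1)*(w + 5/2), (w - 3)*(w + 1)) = w + 1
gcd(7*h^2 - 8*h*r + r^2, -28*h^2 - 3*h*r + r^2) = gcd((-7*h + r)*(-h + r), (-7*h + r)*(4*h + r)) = -7*h + r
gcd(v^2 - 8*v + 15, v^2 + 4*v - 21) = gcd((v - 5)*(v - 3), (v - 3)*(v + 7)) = v - 3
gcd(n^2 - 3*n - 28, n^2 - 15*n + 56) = n - 7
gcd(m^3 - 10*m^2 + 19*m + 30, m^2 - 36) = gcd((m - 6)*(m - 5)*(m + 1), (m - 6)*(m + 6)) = m - 6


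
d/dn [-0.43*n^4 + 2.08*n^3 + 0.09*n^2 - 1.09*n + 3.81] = -1.72*n^3 + 6.24*n^2 + 0.18*n - 1.09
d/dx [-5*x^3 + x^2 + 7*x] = -15*x^2 + 2*x + 7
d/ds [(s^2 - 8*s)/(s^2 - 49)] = 2*(4*s^2 - 49*s + 196)/(s^4 - 98*s^2 + 2401)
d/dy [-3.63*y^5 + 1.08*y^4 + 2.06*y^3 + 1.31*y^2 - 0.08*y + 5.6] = -18.15*y^4 + 4.32*y^3 + 6.18*y^2 + 2.62*y - 0.08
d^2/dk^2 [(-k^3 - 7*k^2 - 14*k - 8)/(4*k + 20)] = (-k^3 - 15*k^2 - 75*k - 113)/(2*(k^3 + 15*k^2 + 75*k + 125))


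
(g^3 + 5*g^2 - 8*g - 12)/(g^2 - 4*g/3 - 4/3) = 3*(g^2 + 7*g + 6)/(3*g + 2)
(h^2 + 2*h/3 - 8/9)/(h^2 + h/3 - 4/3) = (h - 2/3)/(h - 1)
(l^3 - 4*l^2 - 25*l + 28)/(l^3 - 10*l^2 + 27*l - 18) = (l^2 - 3*l - 28)/(l^2 - 9*l + 18)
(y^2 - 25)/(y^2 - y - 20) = (y + 5)/(y + 4)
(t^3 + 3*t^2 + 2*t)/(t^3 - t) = (t + 2)/(t - 1)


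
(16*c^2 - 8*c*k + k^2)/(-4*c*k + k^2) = (-4*c + k)/k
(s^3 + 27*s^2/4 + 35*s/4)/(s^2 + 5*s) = s + 7/4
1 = 1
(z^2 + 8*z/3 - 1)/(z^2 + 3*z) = (z - 1/3)/z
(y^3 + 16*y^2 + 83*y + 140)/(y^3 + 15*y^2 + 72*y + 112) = (y + 5)/(y + 4)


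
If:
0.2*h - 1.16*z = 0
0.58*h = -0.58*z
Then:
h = 0.00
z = 0.00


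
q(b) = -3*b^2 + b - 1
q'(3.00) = -17.00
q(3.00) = -25.00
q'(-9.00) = 55.00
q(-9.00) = -253.00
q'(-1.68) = 11.08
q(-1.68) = -11.15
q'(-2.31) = 14.86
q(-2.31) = -19.32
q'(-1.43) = 9.58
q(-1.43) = -8.56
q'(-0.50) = 4.00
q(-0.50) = -2.25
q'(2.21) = -12.26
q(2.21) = -13.44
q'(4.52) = -26.12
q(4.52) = -57.77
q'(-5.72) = 35.32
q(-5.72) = -104.88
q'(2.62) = -14.72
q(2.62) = -18.97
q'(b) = 1 - 6*b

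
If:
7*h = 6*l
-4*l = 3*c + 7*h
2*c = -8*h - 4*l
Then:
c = 0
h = 0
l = 0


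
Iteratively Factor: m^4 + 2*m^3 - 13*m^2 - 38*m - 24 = (m + 1)*(m^3 + m^2 - 14*m - 24) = (m - 4)*(m + 1)*(m^2 + 5*m + 6) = (m - 4)*(m + 1)*(m + 2)*(m + 3)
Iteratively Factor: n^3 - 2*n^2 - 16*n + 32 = (n - 4)*(n^2 + 2*n - 8) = (n - 4)*(n + 4)*(n - 2)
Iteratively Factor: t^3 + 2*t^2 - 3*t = (t + 3)*(t^2 - t) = t*(t + 3)*(t - 1)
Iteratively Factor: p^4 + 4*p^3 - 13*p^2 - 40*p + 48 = (p + 4)*(p^3 - 13*p + 12) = (p + 4)^2*(p^2 - 4*p + 3) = (p - 1)*(p + 4)^2*(p - 3)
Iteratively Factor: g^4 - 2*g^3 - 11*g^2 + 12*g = (g)*(g^3 - 2*g^2 - 11*g + 12) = g*(g - 4)*(g^2 + 2*g - 3) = g*(g - 4)*(g - 1)*(g + 3)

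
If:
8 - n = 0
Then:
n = 8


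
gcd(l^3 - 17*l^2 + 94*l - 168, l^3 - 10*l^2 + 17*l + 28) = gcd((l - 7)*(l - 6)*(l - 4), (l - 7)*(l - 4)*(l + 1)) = l^2 - 11*l + 28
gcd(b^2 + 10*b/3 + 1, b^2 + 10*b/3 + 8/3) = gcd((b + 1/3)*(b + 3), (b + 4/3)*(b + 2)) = 1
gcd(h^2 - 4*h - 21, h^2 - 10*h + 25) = 1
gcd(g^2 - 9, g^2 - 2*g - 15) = g + 3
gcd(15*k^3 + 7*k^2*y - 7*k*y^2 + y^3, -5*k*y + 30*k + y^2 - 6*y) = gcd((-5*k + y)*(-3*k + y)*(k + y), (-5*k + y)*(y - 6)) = -5*k + y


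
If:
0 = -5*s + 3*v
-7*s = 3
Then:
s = -3/7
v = -5/7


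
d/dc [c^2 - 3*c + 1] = 2*c - 3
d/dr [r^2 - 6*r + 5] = 2*r - 6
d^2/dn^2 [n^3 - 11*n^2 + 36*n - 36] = 6*n - 22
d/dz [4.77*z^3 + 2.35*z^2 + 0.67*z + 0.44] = 14.31*z^2 + 4.7*z + 0.67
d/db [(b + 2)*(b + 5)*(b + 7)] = 3*b^2 + 28*b + 59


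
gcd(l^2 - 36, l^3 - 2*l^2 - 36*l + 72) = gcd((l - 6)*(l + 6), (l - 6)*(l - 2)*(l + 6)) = l^2 - 36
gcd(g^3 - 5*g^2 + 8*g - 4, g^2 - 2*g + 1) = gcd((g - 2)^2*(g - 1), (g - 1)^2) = g - 1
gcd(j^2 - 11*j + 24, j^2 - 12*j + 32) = j - 8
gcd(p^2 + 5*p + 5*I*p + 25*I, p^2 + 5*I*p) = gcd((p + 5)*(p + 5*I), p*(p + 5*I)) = p + 5*I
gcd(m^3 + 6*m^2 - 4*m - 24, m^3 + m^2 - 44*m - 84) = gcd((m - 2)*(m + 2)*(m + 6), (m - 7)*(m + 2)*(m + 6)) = m^2 + 8*m + 12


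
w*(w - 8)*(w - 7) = w^3 - 15*w^2 + 56*w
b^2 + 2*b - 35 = (b - 5)*(b + 7)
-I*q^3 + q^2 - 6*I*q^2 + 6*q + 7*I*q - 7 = (q - 1)*(q + 7)*(-I*q + 1)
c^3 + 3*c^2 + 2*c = c*(c + 1)*(c + 2)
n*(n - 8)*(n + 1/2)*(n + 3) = n^4 - 9*n^3/2 - 53*n^2/2 - 12*n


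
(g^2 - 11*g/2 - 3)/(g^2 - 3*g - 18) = (g + 1/2)/(g + 3)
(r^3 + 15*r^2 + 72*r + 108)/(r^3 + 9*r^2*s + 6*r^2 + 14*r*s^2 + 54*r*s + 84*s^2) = (r^2 + 9*r + 18)/(r^2 + 9*r*s + 14*s^2)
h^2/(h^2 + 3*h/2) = 2*h/(2*h + 3)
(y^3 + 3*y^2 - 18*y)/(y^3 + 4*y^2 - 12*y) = (y - 3)/(y - 2)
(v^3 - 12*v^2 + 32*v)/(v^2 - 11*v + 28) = v*(v - 8)/(v - 7)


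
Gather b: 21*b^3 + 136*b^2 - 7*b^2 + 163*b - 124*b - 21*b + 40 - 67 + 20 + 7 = 21*b^3 + 129*b^2 + 18*b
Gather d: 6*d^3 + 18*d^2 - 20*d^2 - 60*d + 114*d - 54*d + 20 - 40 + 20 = 6*d^3 - 2*d^2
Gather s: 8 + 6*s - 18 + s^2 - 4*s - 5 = s^2 + 2*s - 15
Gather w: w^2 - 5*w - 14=w^2 - 5*w - 14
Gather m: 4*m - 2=4*m - 2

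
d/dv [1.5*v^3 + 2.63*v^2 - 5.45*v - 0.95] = 4.5*v^2 + 5.26*v - 5.45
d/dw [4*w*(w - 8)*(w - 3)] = 12*w^2 - 88*w + 96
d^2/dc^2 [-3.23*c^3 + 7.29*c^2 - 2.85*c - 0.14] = 14.58 - 19.38*c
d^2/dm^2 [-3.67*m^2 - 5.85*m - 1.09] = -7.34000000000000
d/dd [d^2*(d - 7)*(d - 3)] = 2*d*(2*d^2 - 15*d + 21)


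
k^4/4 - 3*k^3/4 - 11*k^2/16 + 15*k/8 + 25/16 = (k/4 + 1/4)*(k - 5/2)^2*(k + 1)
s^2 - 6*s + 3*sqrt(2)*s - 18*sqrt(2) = (s - 6)*(s + 3*sqrt(2))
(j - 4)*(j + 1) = j^2 - 3*j - 4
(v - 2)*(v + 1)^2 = v^3 - 3*v - 2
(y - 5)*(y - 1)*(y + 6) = y^3 - 31*y + 30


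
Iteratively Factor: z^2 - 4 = (z + 2)*(z - 2)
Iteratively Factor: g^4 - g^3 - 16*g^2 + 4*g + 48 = (g + 2)*(g^3 - 3*g^2 - 10*g + 24) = (g - 2)*(g + 2)*(g^2 - g - 12) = (g - 2)*(g + 2)*(g + 3)*(g - 4)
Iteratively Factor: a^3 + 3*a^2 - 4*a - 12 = (a + 2)*(a^2 + a - 6) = (a - 2)*(a + 2)*(a + 3)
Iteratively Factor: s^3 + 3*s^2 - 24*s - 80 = (s + 4)*(s^2 - s - 20) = (s + 4)^2*(s - 5)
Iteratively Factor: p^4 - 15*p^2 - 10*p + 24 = (p + 3)*(p^3 - 3*p^2 - 6*p + 8) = (p - 4)*(p + 3)*(p^2 + p - 2) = (p - 4)*(p - 1)*(p + 3)*(p + 2)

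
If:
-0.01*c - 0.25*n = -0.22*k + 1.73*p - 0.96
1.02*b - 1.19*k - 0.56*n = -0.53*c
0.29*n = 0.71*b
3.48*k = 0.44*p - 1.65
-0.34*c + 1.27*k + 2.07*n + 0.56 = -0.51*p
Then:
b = -0.13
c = -0.99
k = -0.40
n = -0.32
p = 0.56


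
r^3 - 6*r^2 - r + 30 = (r - 5)*(r - 3)*(r + 2)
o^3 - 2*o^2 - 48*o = o*(o - 8)*(o + 6)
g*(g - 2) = g^2 - 2*g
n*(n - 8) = n^2 - 8*n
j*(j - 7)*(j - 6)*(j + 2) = j^4 - 11*j^3 + 16*j^2 + 84*j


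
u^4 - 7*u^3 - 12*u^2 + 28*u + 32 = (u - 8)*(u - 2)*(u + 1)*(u + 2)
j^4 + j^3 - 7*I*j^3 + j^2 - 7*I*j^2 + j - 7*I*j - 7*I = (j - 7*I)*(j - I)*(-I*j + 1)*(I*j + I)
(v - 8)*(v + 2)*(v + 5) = v^3 - v^2 - 46*v - 80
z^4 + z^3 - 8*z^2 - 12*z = z*(z - 3)*(z + 2)^2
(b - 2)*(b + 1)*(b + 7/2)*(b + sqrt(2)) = b^4 + sqrt(2)*b^3 + 5*b^3/2 - 11*b^2/2 + 5*sqrt(2)*b^2/2 - 11*sqrt(2)*b/2 - 7*b - 7*sqrt(2)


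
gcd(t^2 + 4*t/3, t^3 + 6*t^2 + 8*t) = t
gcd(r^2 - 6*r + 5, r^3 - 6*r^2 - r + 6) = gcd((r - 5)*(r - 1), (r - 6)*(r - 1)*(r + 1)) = r - 1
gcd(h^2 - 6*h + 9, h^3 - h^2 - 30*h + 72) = h - 3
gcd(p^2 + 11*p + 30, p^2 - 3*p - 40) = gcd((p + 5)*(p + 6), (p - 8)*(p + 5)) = p + 5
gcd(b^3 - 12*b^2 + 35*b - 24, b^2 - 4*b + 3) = b^2 - 4*b + 3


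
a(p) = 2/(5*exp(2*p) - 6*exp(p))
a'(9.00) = 0.00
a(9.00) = 0.00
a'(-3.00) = 6.68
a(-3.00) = -6.98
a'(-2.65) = 4.70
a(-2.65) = -5.01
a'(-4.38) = 26.61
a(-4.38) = -26.89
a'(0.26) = -45.76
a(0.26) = 3.18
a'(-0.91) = 0.62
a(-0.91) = -1.25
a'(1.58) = -0.05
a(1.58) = 0.02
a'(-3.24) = 8.50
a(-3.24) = -8.80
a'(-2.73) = 5.09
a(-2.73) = -5.40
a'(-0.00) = -8.00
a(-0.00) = -2.00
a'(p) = 2*(-10*exp(2*p) + 6*exp(p))/(5*exp(2*p) - 6*exp(p))^2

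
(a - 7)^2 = a^2 - 14*a + 49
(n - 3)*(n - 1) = n^2 - 4*n + 3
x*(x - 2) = x^2 - 2*x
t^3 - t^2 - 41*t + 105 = (t - 5)*(t - 3)*(t + 7)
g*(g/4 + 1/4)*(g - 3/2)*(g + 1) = g^4/4 + g^3/8 - g^2/2 - 3*g/8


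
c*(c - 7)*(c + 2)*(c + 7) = c^4 + 2*c^3 - 49*c^2 - 98*c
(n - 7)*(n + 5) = n^2 - 2*n - 35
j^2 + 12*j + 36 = (j + 6)^2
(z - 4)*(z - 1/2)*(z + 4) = z^3 - z^2/2 - 16*z + 8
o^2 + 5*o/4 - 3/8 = (o - 1/4)*(o + 3/2)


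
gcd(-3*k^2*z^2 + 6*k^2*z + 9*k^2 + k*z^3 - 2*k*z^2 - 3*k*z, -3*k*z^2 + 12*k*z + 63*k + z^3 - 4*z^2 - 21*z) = -3*k + z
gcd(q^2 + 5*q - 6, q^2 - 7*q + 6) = q - 1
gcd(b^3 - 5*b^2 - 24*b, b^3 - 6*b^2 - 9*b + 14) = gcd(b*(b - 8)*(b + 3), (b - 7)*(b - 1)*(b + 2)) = 1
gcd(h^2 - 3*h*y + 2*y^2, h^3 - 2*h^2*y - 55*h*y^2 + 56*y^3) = -h + y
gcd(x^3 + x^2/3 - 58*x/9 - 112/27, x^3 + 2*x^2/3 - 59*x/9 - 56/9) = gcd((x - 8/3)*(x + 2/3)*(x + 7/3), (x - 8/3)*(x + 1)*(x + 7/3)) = x^2 - x/3 - 56/9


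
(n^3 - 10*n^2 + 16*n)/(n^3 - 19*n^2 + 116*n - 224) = n*(n - 2)/(n^2 - 11*n + 28)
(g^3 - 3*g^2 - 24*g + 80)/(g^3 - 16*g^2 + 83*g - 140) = (g^2 + g - 20)/(g^2 - 12*g + 35)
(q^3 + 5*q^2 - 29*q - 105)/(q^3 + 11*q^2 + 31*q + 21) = (q - 5)/(q + 1)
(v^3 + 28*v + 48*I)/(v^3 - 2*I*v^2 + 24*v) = (v + 2*I)/v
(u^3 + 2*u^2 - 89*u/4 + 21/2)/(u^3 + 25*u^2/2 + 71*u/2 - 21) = (u - 7/2)/(u + 7)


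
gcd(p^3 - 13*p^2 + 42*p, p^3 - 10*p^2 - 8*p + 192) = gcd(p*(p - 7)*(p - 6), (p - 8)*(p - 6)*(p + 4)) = p - 6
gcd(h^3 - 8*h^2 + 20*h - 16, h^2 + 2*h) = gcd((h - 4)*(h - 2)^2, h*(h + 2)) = 1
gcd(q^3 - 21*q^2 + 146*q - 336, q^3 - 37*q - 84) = q - 7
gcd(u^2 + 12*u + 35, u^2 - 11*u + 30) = 1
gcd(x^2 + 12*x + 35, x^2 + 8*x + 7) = x + 7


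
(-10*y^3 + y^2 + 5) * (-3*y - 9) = 30*y^4 + 87*y^3 - 9*y^2 - 15*y - 45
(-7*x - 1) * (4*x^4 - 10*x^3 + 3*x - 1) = -28*x^5 + 66*x^4 + 10*x^3 - 21*x^2 + 4*x + 1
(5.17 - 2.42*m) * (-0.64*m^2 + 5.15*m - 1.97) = 1.5488*m^3 - 15.7718*m^2 + 31.3929*m - 10.1849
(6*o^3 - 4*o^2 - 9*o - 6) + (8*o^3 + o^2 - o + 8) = 14*o^3 - 3*o^2 - 10*o + 2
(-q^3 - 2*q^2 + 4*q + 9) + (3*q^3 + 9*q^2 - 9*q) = 2*q^3 + 7*q^2 - 5*q + 9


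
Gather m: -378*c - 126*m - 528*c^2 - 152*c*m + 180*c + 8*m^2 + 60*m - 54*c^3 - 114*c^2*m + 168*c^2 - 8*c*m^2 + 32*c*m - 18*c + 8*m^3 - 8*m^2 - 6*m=-54*c^3 - 360*c^2 - 8*c*m^2 - 216*c + 8*m^3 + m*(-114*c^2 - 120*c - 72)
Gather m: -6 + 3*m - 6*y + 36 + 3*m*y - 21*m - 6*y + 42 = m*(3*y - 18) - 12*y + 72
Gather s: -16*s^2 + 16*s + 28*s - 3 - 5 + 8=-16*s^2 + 44*s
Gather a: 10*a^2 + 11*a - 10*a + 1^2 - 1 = 10*a^2 + a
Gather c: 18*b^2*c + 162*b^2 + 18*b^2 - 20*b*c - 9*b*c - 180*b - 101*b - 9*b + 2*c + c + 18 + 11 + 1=180*b^2 - 290*b + c*(18*b^2 - 29*b + 3) + 30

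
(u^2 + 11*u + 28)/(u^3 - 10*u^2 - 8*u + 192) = (u + 7)/(u^2 - 14*u + 48)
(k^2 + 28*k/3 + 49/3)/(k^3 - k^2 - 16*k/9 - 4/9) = 3*(3*k^2 + 28*k + 49)/(9*k^3 - 9*k^2 - 16*k - 4)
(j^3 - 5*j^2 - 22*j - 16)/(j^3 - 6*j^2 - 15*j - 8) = (j + 2)/(j + 1)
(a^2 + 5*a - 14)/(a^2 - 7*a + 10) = (a + 7)/(a - 5)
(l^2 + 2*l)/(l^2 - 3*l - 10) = l/(l - 5)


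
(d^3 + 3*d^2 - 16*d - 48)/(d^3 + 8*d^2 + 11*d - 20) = (d^2 - d - 12)/(d^2 + 4*d - 5)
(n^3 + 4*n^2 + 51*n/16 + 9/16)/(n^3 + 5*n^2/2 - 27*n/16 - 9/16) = (4*n + 3)/(4*n - 3)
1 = 1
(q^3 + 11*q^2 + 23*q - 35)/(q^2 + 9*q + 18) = (q^3 + 11*q^2 + 23*q - 35)/(q^2 + 9*q + 18)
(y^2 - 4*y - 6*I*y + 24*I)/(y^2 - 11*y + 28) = (y - 6*I)/(y - 7)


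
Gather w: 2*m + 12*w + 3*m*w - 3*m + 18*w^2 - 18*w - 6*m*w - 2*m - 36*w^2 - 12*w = -3*m - 18*w^2 + w*(-3*m - 18)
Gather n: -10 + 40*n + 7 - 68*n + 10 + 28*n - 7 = 0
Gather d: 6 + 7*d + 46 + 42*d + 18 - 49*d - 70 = 0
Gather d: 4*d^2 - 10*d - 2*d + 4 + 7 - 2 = 4*d^2 - 12*d + 9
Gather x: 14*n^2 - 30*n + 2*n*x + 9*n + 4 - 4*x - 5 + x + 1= 14*n^2 - 21*n + x*(2*n - 3)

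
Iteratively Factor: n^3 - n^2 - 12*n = (n - 4)*(n^2 + 3*n) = n*(n - 4)*(n + 3)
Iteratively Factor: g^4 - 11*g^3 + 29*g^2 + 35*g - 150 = (g + 2)*(g^3 - 13*g^2 + 55*g - 75) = (g - 5)*(g + 2)*(g^2 - 8*g + 15) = (g - 5)^2*(g + 2)*(g - 3)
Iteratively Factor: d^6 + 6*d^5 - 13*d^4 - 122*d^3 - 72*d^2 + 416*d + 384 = (d - 4)*(d^5 + 10*d^4 + 27*d^3 - 14*d^2 - 128*d - 96) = (d - 4)*(d + 1)*(d^4 + 9*d^3 + 18*d^2 - 32*d - 96) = (d - 4)*(d + 1)*(d + 4)*(d^3 + 5*d^2 - 2*d - 24) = (d - 4)*(d - 2)*(d + 1)*(d + 4)*(d^2 + 7*d + 12) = (d - 4)*(d - 2)*(d + 1)*(d + 4)^2*(d + 3)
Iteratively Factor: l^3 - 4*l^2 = (l)*(l^2 - 4*l) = l^2*(l - 4)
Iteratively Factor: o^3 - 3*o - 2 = (o - 2)*(o^2 + 2*o + 1) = (o - 2)*(o + 1)*(o + 1)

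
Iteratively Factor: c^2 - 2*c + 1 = (c - 1)*(c - 1)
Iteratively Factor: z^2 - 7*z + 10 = (z - 2)*(z - 5)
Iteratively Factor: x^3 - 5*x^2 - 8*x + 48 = (x - 4)*(x^2 - x - 12) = (x - 4)^2*(x + 3)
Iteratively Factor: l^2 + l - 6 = (l - 2)*(l + 3)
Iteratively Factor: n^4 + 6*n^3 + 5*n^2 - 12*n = (n + 4)*(n^3 + 2*n^2 - 3*n) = (n - 1)*(n + 4)*(n^2 + 3*n) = (n - 1)*(n + 3)*(n + 4)*(n)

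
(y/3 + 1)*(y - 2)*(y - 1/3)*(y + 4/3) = y^4/3 + 2*y^3/3 - 49*y^2/27 - 58*y/27 + 8/9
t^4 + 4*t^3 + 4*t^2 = t^2*(t + 2)^2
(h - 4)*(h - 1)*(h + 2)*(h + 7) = h^4 + 4*h^3 - 27*h^2 - 34*h + 56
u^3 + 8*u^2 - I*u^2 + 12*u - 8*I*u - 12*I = (u + 2)*(u + 6)*(u - I)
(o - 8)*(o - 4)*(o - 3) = o^3 - 15*o^2 + 68*o - 96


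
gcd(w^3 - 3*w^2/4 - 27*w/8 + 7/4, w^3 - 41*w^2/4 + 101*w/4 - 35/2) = w - 2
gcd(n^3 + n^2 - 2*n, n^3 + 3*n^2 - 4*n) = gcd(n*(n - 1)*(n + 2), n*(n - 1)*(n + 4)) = n^2 - n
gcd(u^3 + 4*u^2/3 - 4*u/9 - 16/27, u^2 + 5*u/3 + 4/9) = u + 4/3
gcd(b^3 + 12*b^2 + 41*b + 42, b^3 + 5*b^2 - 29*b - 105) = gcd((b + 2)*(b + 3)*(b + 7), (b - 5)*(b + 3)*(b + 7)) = b^2 + 10*b + 21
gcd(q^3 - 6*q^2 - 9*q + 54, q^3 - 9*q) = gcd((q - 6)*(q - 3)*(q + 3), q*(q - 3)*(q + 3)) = q^2 - 9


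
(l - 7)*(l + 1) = l^2 - 6*l - 7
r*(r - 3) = r^2 - 3*r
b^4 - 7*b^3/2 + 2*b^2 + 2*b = b*(b - 2)^2*(b + 1/2)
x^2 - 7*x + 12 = (x - 4)*(x - 3)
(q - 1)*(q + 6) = q^2 + 5*q - 6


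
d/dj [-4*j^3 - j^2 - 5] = 2*j*(-6*j - 1)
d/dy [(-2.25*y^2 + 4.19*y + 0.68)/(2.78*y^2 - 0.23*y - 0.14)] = (-11.1307*y^2 - 3.1508*y - 0.4302)/(7.7284*y^4 - 1.2788*y^3 - 0.7255*y^2 + 0.0644*y + 0.0196)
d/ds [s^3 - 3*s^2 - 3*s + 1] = 3*s^2 - 6*s - 3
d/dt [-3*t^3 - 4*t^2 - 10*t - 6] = -9*t^2 - 8*t - 10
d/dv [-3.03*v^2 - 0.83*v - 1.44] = -6.06*v - 0.83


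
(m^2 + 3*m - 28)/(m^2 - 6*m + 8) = (m + 7)/(m - 2)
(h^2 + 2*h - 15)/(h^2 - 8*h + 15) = (h + 5)/(h - 5)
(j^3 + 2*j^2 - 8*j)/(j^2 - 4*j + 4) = j*(j + 4)/(j - 2)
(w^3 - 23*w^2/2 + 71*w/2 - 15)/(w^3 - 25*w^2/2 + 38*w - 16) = (w^2 - 11*w + 30)/(w^2 - 12*w + 32)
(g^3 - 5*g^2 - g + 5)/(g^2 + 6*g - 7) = (g^2 - 4*g - 5)/(g + 7)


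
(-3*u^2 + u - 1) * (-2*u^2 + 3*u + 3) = 6*u^4 - 11*u^3 - 4*u^2 - 3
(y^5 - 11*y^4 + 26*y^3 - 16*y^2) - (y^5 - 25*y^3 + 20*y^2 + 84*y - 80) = -11*y^4 + 51*y^3 - 36*y^2 - 84*y + 80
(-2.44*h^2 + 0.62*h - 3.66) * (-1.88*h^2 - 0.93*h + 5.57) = 4.5872*h^4 + 1.1036*h^3 - 7.2866*h^2 + 6.8572*h - 20.3862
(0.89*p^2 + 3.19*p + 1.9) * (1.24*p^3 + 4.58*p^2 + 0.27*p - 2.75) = 1.1036*p^5 + 8.0318*p^4 + 17.2065*p^3 + 7.1158*p^2 - 8.2595*p - 5.225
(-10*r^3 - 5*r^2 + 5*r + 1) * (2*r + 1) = -20*r^4 - 20*r^3 + 5*r^2 + 7*r + 1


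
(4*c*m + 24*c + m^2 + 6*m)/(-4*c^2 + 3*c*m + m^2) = (-m - 6)/(c - m)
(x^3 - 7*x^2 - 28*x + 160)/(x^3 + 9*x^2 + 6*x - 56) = (x^3 - 7*x^2 - 28*x + 160)/(x^3 + 9*x^2 + 6*x - 56)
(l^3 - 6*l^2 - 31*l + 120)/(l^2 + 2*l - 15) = l - 8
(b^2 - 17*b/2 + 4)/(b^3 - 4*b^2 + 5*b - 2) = (b^2 - 17*b/2 + 4)/(b^3 - 4*b^2 + 5*b - 2)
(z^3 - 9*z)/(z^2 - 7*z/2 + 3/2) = 2*z*(z + 3)/(2*z - 1)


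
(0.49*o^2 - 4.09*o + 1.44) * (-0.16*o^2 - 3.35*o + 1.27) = -0.0784*o^4 - 0.9871*o^3 + 14.0934*o^2 - 10.0183*o + 1.8288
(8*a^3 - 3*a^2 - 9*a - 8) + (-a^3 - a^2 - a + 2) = 7*a^3 - 4*a^2 - 10*a - 6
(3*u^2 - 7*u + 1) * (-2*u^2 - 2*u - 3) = -6*u^4 + 8*u^3 + 3*u^2 + 19*u - 3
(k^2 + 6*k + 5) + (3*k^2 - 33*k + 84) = 4*k^2 - 27*k + 89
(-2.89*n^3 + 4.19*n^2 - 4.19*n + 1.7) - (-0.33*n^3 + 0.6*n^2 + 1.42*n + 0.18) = -2.56*n^3 + 3.59*n^2 - 5.61*n + 1.52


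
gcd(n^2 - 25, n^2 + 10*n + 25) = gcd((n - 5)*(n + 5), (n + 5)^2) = n + 5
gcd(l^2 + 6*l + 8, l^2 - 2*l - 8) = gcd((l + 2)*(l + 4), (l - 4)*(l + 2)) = l + 2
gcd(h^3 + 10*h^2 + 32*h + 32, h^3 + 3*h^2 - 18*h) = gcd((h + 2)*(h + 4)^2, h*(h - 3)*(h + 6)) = 1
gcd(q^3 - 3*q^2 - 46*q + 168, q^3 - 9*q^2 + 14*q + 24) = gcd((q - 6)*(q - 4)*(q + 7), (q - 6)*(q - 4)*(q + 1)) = q^2 - 10*q + 24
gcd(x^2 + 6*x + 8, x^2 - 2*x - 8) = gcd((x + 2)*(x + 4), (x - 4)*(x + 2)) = x + 2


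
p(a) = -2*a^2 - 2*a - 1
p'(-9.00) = 34.00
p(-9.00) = -145.00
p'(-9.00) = 34.00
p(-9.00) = -145.00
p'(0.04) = -2.16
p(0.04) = -1.08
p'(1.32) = -7.28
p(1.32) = -7.12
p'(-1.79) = 5.16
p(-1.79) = -3.83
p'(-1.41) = 3.64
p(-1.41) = -2.16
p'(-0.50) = 0.00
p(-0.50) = -0.50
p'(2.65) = -12.60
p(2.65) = -20.34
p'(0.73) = -4.92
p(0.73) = -3.53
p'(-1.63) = 4.52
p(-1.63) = -3.05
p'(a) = -4*a - 2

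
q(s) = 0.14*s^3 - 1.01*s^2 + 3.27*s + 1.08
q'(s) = 0.42*s^2 - 2.02*s + 3.27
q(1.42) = 4.09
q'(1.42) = 1.25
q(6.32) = 16.75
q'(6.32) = 7.28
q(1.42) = 4.09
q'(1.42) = 1.25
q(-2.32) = -13.69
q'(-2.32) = 10.22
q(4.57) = 8.29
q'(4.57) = 2.81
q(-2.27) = -13.18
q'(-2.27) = 10.02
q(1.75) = 4.46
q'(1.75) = 1.02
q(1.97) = 4.67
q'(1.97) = 0.92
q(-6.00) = -85.14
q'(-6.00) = 30.51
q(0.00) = 1.08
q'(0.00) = 3.27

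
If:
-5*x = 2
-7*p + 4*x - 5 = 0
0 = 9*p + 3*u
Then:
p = -33/35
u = 99/35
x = -2/5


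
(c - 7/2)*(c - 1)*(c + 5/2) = c^3 - 2*c^2 - 31*c/4 + 35/4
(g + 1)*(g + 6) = g^2 + 7*g + 6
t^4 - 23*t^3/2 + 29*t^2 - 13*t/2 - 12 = (t - 8)*(t - 3)*(t - 1)*(t + 1/2)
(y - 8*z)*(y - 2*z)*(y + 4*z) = y^3 - 6*y^2*z - 24*y*z^2 + 64*z^3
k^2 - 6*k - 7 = (k - 7)*(k + 1)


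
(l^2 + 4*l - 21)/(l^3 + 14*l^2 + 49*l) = (l - 3)/(l*(l + 7))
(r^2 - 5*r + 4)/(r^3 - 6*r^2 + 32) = (r - 1)/(r^2 - 2*r - 8)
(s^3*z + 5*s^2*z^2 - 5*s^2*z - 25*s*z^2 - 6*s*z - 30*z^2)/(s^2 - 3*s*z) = z*(s^3 + 5*s^2*z - 5*s^2 - 25*s*z - 6*s - 30*z)/(s*(s - 3*z))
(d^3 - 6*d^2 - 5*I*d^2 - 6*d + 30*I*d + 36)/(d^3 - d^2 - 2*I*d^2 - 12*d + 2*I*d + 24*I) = (d^2 - 3*d*(2 + I) + 18*I)/(d^2 - d - 12)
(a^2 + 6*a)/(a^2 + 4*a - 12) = a/(a - 2)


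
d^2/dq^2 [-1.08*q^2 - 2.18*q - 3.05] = -2.16000000000000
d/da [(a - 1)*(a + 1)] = 2*a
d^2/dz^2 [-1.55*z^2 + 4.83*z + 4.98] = -3.10000000000000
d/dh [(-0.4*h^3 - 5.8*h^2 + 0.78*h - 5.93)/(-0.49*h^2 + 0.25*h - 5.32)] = (0.196*h^4 - 0.2*h^3 + 5.3162*h^2 + 55.9006*h - 2.6671)/(0.2401*h^4 - 0.245*h^3 + 5.2761*h^2 - 2.66*h + 28.3024)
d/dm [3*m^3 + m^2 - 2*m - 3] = 9*m^2 + 2*m - 2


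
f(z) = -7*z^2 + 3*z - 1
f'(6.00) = -81.00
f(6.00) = -235.00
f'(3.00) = -39.00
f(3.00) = -55.00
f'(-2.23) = 34.22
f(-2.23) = -42.50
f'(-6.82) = 98.48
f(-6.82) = -347.05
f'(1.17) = -13.38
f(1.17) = -7.07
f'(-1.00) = 17.00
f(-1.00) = -11.00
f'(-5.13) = 74.82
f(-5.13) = -200.61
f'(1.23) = -14.22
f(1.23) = -7.90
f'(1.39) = -16.46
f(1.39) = -10.35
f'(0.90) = -9.60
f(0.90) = -3.97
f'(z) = 3 - 14*z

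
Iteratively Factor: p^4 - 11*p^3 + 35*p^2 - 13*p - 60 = (p + 1)*(p^3 - 12*p^2 + 47*p - 60) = (p - 5)*(p + 1)*(p^2 - 7*p + 12) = (p - 5)*(p - 4)*(p + 1)*(p - 3)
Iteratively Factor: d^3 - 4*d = (d + 2)*(d^2 - 2*d) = (d - 2)*(d + 2)*(d)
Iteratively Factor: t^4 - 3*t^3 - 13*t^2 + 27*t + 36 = (t - 3)*(t^3 - 13*t - 12) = (t - 3)*(t + 1)*(t^2 - t - 12) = (t - 3)*(t + 1)*(t + 3)*(t - 4)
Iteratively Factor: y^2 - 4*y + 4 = (y - 2)*(y - 2)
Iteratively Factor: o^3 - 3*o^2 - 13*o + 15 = (o + 3)*(o^2 - 6*o + 5) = (o - 1)*(o + 3)*(o - 5)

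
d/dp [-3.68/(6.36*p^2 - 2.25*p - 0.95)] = (46.8096*p - 8.28)/(-6.36*p^2 + 2.25*p + 0.95)^2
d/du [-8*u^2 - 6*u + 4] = -16*u - 6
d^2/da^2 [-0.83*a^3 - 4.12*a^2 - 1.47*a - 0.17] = -4.98*a - 8.24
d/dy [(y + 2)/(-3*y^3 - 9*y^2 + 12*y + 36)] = (2*y + 1)/(3*(y^4 + 2*y^3 - 11*y^2 - 12*y + 36))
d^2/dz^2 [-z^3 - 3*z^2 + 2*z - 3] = -6*z - 6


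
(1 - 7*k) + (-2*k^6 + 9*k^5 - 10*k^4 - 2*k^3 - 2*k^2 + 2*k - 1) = -2*k^6 + 9*k^5 - 10*k^4 - 2*k^3 - 2*k^2 - 5*k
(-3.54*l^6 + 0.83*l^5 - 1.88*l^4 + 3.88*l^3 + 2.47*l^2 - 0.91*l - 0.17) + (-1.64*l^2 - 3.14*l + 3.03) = -3.54*l^6 + 0.83*l^5 - 1.88*l^4 + 3.88*l^3 + 0.83*l^2 - 4.05*l + 2.86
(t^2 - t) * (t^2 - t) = t^4 - 2*t^3 + t^2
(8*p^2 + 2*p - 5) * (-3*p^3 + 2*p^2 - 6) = -24*p^5 + 10*p^4 + 19*p^3 - 58*p^2 - 12*p + 30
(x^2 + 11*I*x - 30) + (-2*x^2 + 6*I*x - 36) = -x^2 + 17*I*x - 66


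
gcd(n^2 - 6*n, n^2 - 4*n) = n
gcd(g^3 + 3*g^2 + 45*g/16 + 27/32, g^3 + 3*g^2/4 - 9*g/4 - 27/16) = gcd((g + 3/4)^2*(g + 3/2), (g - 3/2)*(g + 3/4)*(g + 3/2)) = g^2 + 9*g/4 + 9/8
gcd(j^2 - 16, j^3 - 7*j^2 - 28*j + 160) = j - 4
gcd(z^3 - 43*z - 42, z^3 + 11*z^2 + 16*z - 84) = z + 6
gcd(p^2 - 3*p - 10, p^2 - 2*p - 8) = p + 2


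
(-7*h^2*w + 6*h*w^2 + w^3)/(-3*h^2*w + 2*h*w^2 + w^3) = (7*h + w)/(3*h + w)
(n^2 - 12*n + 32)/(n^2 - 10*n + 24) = (n - 8)/(n - 6)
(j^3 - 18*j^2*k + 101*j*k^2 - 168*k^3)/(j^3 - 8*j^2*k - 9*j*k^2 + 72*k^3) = (j - 7*k)/(j + 3*k)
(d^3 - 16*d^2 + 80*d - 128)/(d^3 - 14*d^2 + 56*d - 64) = (d - 4)/(d - 2)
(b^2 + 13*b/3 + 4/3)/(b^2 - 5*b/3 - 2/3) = (b + 4)/(b - 2)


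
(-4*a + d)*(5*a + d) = -20*a^2 + a*d + d^2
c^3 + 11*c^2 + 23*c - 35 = (c - 1)*(c + 5)*(c + 7)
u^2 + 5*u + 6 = (u + 2)*(u + 3)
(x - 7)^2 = x^2 - 14*x + 49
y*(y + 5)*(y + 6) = y^3 + 11*y^2 + 30*y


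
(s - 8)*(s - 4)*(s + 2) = s^3 - 10*s^2 + 8*s + 64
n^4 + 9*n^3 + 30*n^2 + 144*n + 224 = (n + 2)*(n + 7)*(n - 4*I)*(n + 4*I)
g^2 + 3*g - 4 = (g - 1)*(g + 4)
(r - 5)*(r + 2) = r^2 - 3*r - 10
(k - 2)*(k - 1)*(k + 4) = k^3 + k^2 - 10*k + 8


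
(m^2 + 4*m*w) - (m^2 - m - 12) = 4*m*w + m + 12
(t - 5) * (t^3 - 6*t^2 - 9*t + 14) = t^4 - 11*t^3 + 21*t^2 + 59*t - 70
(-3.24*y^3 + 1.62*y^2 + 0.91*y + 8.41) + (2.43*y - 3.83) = -3.24*y^3 + 1.62*y^2 + 3.34*y + 4.58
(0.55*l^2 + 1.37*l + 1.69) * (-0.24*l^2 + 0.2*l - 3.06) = -0.132*l^4 - 0.2188*l^3 - 1.8146*l^2 - 3.8542*l - 5.1714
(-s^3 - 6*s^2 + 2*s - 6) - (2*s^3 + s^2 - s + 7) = -3*s^3 - 7*s^2 + 3*s - 13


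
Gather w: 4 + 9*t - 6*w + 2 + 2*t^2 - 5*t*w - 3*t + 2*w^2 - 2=2*t^2 + 6*t + 2*w^2 + w*(-5*t - 6) + 4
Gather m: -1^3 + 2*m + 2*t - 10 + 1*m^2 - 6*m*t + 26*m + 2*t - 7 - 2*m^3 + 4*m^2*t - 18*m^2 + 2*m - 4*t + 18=-2*m^3 + m^2*(4*t - 17) + m*(30 - 6*t)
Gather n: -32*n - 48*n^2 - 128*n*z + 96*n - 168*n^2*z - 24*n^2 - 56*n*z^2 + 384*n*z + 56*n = n^2*(-168*z - 72) + n*(-56*z^2 + 256*z + 120)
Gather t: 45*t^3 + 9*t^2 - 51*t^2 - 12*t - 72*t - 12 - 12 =45*t^3 - 42*t^2 - 84*t - 24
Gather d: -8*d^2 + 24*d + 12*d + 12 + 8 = -8*d^2 + 36*d + 20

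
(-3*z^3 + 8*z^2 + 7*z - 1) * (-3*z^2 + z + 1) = 9*z^5 - 27*z^4 - 16*z^3 + 18*z^2 + 6*z - 1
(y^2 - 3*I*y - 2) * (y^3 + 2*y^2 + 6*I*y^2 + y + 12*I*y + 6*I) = y^5 + 2*y^4 + 3*I*y^4 + 17*y^3 + 6*I*y^3 + 32*y^2 - 9*I*y^2 + 16*y - 24*I*y - 12*I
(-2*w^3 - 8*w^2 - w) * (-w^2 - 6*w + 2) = 2*w^5 + 20*w^4 + 45*w^3 - 10*w^2 - 2*w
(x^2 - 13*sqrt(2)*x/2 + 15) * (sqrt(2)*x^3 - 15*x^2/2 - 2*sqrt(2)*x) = sqrt(2)*x^5 - 41*x^4/2 + 247*sqrt(2)*x^3/4 - 173*x^2/2 - 30*sqrt(2)*x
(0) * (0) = 0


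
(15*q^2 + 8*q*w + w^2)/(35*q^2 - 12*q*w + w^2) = (15*q^2 + 8*q*w + w^2)/(35*q^2 - 12*q*w + w^2)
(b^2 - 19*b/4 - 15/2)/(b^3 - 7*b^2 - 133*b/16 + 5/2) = 4*(b - 6)/(4*b^2 - 33*b + 8)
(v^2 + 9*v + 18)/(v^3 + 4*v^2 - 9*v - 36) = (v + 6)/(v^2 + v - 12)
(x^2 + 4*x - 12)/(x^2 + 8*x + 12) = (x - 2)/(x + 2)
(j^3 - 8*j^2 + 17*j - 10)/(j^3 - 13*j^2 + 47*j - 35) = (j - 2)/(j - 7)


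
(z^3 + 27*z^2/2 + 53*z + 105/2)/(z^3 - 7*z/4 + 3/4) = 2*(z^2 + 12*z + 35)/(2*z^2 - 3*z + 1)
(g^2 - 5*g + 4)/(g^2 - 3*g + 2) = (g - 4)/(g - 2)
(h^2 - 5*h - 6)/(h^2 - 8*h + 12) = (h + 1)/(h - 2)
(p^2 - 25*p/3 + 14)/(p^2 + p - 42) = (p - 7/3)/(p + 7)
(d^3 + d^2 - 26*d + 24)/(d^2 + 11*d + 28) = (d^3 + d^2 - 26*d + 24)/(d^2 + 11*d + 28)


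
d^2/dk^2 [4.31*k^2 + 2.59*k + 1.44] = 8.62000000000000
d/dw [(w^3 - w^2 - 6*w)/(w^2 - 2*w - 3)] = (w^2 + 2*w + 2)/(w^2 + 2*w + 1)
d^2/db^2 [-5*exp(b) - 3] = -5*exp(b)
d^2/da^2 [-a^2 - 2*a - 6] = -2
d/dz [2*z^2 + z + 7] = 4*z + 1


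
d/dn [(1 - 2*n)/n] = -1/n^2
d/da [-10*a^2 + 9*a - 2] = 9 - 20*a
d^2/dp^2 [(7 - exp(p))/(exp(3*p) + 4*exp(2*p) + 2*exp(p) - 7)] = (-4*exp(6*p) + 51*exp(5*p) + 300*exp(4*p) + 393*exp(3*p) + 441*exp(2*p) + 798*exp(p) + 49)*exp(p)/(exp(9*p) + 12*exp(8*p) + 54*exp(7*p) + 91*exp(6*p) - 60*exp(5*p) - 372*exp(4*p) - 181*exp(3*p) + 504*exp(2*p) + 294*exp(p) - 343)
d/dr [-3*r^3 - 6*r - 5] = -9*r^2 - 6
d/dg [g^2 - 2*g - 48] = 2*g - 2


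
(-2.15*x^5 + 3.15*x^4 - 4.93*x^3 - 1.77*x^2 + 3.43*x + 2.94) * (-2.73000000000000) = 5.8695*x^5 - 8.5995*x^4 + 13.4589*x^3 + 4.8321*x^2 - 9.3639*x - 8.0262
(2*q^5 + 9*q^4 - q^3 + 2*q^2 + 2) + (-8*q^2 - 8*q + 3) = 2*q^5 + 9*q^4 - q^3 - 6*q^2 - 8*q + 5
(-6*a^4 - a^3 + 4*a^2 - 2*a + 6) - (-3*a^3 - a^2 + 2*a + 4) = -6*a^4 + 2*a^3 + 5*a^2 - 4*a + 2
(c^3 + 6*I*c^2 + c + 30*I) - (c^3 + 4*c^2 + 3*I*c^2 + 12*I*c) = -4*c^2 + 3*I*c^2 + c - 12*I*c + 30*I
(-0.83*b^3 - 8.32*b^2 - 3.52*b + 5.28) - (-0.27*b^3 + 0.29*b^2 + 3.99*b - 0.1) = -0.56*b^3 - 8.61*b^2 - 7.51*b + 5.38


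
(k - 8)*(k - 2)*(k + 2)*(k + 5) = k^4 - 3*k^3 - 44*k^2 + 12*k + 160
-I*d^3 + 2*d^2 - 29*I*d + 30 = (d - 5*I)*(d + 6*I)*(-I*d + 1)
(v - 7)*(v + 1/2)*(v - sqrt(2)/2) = v^3 - 13*v^2/2 - sqrt(2)*v^2/2 - 7*v/2 + 13*sqrt(2)*v/4 + 7*sqrt(2)/4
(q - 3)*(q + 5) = q^2 + 2*q - 15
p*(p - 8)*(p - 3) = p^3 - 11*p^2 + 24*p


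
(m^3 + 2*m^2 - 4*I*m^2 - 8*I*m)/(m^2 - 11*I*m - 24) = m*(-m^2 - 2*m + 4*I*m + 8*I)/(-m^2 + 11*I*m + 24)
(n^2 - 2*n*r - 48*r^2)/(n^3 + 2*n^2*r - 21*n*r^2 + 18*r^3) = (n - 8*r)/(n^2 - 4*n*r + 3*r^2)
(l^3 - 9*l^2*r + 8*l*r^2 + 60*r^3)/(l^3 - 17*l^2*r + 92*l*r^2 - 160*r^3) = (l^2 - 4*l*r - 12*r^2)/(l^2 - 12*l*r + 32*r^2)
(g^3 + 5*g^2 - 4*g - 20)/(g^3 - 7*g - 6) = (g^2 + 3*g - 10)/(g^2 - 2*g - 3)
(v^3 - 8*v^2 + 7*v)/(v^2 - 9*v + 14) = v*(v - 1)/(v - 2)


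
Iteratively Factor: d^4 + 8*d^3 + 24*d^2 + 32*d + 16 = (d + 2)*(d^3 + 6*d^2 + 12*d + 8) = (d + 2)^2*(d^2 + 4*d + 4) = (d + 2)^3*(d + 2)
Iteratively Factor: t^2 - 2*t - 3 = (t + 1)*(t - 3)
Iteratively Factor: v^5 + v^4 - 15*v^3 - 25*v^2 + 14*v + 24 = (v + 2)*(v^4 - v^3 - 13*v^2 + v + 12) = (v - 1)*(v + 2)*(v^3 - 13*v - 12) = (v - 1)*(v + 2)*(v + 3)*(v^2 - 3*v - 4) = (v - 4)*(v - 1)*(v + 2)*(v + 3)*(v + 1)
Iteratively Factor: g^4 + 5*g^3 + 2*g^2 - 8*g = (g + 4)*(g^3 + g^2 - 2*g) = (g + 2)*(g + 4)*(g^2 - g) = (g - 1)*(g + 2)*(g + 4)*(g)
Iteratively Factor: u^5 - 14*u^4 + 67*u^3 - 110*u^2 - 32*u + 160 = (u - 5)*(u^4 - 9*u^3 + 22*u^2 - 32) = (u - 5)*(u - 2)*(u^3 - 7*u^2 + 8*u + 16) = (u - 5)*(u - 2)*(u + 1)*(u^2 - 8*u + 16) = (u - 5)*(u - 4)*(u - 2)*(u + 1)*(u - 4)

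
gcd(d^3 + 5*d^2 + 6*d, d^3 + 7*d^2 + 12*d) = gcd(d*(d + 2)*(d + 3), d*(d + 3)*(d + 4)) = d^2 + 3*d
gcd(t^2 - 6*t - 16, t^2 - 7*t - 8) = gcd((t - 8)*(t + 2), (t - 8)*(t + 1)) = t - 8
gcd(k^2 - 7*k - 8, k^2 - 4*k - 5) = k + 1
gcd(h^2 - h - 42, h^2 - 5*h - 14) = h - 7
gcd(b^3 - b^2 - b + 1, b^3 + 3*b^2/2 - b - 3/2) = b^2 - 1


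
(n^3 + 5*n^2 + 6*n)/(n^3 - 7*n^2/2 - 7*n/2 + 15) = 2*n*(n + 3)/(2*n^2 - 11*n + 15)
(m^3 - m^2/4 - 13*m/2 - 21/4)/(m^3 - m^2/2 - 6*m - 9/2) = (4*m + 7)/(2*(2*m + 3))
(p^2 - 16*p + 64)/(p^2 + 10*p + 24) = (p^2 - 16*p + 64)/(p^2 + 10*p + 24)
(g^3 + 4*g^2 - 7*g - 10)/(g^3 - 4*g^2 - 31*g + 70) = (g + 1)/(g - 7)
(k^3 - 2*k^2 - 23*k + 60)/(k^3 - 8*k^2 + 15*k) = (k^2 + k - 20)/(k*(k - 5))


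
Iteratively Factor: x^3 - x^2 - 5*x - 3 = (x + 1)*(x^2 - 2*x - 3) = (x - 3)*(x + 1)*(x + 1)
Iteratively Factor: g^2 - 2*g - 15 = (g - 5)*(g + 3)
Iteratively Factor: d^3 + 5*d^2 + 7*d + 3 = (d + 1)*(d^2 + 4*d + 3) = (d + 1)*(d + 3)*(d + 1)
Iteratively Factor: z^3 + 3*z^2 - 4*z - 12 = (z + 2)*(z^2 + z - 6) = (z - 2)*(z + 2)*(z + 3)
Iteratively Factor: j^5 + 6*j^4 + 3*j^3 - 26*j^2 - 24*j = (j + 4)*(j^4 + 2*j^3 - 5*j^2 - 6*j) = (j - 2)*(j + 4)*(j^3 + 4*j^2 + 3*j) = (j - 2)*(j + 3)*(j + 4)*(j^2 + j) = (j - 2)*(j + 1)*(j + 3)*(j + 4)*(j)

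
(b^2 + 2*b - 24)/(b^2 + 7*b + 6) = (b - 4)/(b + 1)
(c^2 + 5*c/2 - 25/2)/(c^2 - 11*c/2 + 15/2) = (c + 5)/(c - 3)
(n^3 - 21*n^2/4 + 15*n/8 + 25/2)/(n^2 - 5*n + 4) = (8*n^2 - 10*n - 25)/(8*(n - 1))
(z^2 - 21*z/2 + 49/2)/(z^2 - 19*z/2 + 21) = (z - 7)/(z - 6)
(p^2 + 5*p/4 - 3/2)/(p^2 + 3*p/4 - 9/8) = 2*(p + 2)/(2*p + 3)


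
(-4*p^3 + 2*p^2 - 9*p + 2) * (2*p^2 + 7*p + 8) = -8*p^5 - 24*p^4 - 36*p^3 - 43*p^2 - 58*p + 16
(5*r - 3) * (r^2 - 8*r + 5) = 5*r^3 - 43*r^2 + 49*r - 15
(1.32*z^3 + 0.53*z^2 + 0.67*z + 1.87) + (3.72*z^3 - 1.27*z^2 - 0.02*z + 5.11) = 5.04*z^3 - 0.74*z^2 + 0.65*z + 6.98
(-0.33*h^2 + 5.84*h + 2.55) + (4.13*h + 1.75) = -0.33*h^2 + 9.97*h + 4.3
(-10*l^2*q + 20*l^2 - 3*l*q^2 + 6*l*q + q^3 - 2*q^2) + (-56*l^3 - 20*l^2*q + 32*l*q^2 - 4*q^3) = -56*l^3 - 30*l^2*q + 20*l^2 + 29*l*q^2 + 6*l*q - 3*q^3 - 2*q^2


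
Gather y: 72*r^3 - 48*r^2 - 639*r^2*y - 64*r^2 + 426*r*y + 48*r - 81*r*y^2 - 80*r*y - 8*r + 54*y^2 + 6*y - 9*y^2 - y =72*r^3 - 112*r^2 + 40*r + y^2*(45 - 81*r) + y*(-639*r^2 + 346*r + 5)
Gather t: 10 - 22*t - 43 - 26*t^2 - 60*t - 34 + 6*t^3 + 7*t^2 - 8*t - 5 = 6*t^3 - 19*t^2 - 90*t - 72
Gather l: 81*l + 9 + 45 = 81*l + 54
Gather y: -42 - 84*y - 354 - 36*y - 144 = -120*y - 540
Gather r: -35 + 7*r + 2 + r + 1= 8*r - 32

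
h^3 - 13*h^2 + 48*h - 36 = (h - 6)^2*(h - 1)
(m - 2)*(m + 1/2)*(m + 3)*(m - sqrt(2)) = m^4 - sqrt(2)*m^3 + 3*m^3/2 - 11*m^2/2 - 3*sqrt(2)*m^2/2 - 3*m + 11*sqrt(2)*m/2 + 3*sqrt(2)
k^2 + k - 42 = (k - 6)*(k + 7)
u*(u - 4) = u^2 - 4*u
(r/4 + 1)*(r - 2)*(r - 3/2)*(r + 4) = r^4/4 + 9*r^3/8 - 9*r^2/4 - 8*r + 12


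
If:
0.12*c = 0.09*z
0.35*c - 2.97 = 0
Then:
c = 8.49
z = 11.31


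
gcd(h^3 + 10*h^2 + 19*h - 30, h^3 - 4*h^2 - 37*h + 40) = h^2 + 4*h - 5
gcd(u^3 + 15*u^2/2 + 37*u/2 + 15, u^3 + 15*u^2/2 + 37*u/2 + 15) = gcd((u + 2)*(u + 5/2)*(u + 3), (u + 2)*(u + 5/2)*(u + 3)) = u^3 + 15*u^2/2 + 37*u/2 + 15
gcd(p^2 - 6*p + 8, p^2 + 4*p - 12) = p - 2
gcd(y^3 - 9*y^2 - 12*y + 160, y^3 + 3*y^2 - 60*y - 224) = y^2 - 4*y - 32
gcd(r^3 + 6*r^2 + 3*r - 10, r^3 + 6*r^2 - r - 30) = r + 5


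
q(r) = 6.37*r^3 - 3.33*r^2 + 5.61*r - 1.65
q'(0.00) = 5.61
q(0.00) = -1.65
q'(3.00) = 157.62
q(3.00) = 157.20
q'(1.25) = 27.14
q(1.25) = 12.60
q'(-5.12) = 540.67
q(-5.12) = -972.63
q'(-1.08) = 35.09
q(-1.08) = -19.62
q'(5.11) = 470.58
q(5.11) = 790.03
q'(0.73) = 10.93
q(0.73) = 3.15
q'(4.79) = 412.17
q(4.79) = 648.90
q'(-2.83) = 177.51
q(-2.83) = -188.57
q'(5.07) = 463.06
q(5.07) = 771.36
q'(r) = 19.11*r^2 - 6.66*r + 5.61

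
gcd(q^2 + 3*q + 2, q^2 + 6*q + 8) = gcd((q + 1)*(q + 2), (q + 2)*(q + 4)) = q + 2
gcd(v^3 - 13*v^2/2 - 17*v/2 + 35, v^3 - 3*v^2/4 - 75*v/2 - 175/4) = v - 7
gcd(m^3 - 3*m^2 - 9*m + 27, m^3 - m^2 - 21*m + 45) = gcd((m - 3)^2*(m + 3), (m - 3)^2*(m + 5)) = m^2 - 6*m + 9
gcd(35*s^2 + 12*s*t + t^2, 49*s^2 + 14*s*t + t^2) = 7*s + t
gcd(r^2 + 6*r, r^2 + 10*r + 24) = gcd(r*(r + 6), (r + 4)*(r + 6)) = r + 6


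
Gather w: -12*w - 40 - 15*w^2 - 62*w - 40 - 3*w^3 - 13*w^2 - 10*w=-3*w^3 - 28*w^2 - 84*w - 80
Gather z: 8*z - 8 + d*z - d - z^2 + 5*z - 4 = -d - z^2 + z*(d + 13) - 12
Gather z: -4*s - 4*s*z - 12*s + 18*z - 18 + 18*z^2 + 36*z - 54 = -16*s + 18*z^2 + z*(54 - 4*s) - 72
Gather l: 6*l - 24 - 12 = 6*l - 36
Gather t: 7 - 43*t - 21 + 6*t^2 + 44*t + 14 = 6*t^2 + t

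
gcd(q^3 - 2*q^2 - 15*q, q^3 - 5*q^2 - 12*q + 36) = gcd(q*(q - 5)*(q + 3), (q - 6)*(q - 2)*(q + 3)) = q + 3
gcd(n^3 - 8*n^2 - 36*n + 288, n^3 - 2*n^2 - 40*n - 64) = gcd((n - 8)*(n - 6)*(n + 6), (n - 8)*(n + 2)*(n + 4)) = n - 8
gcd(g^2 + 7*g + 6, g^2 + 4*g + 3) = g + 1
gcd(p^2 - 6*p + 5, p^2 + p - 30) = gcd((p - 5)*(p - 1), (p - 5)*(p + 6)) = p - 5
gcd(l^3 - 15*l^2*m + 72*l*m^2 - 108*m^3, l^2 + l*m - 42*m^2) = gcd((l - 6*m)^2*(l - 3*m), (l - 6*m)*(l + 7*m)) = l - 6*m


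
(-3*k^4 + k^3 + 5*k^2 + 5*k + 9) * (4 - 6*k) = 18*k^5 - 18*k^4 - 26*k^3 - 10*k^2 - 34*k + 36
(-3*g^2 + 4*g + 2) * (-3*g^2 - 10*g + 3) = 9*g^4 + 18*g^3 - 55*g^2 - 8*g + 6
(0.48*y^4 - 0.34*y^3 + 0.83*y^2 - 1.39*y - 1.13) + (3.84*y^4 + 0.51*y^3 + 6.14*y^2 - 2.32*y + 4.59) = 4.32*y^4 + 0.17*y^3 + 6.97*y^2 - 3.71*y + 3.46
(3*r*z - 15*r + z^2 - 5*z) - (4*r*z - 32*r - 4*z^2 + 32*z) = -r*z + 17*r + 5*z^2 - 37*z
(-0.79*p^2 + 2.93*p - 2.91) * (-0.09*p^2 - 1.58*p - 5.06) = 0.0711*p^4 + 0.9845*p^3 - 0.370100000000001*p^2 - 10.228*p + 14.7246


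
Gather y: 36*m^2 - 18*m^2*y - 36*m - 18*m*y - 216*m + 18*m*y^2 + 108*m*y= 36*m^2 + 18*m*y^2 - 252*m + y*(-18*m^2 + 90*m)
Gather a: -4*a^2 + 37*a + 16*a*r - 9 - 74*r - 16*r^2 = -4*a^2 + a*(16*r + 37) - 16*r^2 - 74*r - 9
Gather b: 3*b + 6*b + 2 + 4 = 9*b + 6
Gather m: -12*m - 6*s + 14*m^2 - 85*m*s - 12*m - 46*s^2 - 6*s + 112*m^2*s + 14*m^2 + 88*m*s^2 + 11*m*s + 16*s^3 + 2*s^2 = m^2*(112*s + 28) + m*(88*s^2 - 74*s - 24) + 16*s^3 - 44*s^2 - 12*s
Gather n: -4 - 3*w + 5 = 1 - 3*w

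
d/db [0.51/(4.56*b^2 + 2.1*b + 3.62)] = (-4.6512*b - 1.071)/(4.56*b^2 + 2.1*b + 3.62)^2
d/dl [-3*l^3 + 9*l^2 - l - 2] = -9*l^2 + 18*l - 1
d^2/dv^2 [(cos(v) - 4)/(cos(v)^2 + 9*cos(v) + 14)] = (-9*(1 - cos(2*v))^2*cos(v)/4 + 25*(1 - cos(2*v))^2/4 - 854*cos(v) + 126*cos(2*v) + 93*cos(3*v)/2 + cos(5*v)/2 - 687)/((cos(v) + 2)^3*(cos(v) + 7)^3)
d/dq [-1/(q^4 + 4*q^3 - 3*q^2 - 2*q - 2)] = 2*(2*q^3 + 6*q^2 - 3*q - 1)/(-q^4 - 4*q^3 + 3*q^2 + 2*q + 2)^2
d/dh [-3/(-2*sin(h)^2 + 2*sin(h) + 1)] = 6*(-sin(2*h) + cos(h))/(2*sin(h) + cos(2*h))^2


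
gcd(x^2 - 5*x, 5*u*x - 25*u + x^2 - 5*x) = x - 5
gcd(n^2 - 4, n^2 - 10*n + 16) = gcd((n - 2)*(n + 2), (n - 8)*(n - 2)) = n - 2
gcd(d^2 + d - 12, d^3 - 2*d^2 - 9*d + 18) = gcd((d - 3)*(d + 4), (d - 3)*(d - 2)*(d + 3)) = d - 3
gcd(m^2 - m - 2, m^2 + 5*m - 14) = m - 2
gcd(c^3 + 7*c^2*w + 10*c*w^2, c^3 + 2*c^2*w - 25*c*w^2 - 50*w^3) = c^2 + 7*c*w + 10*w^2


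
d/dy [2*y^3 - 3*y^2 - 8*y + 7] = 6*y^2 - 6*y - 8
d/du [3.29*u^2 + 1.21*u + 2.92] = 6.58*u + 1.21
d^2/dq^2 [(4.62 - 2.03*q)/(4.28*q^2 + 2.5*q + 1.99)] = (-(2.03*q - 4.62)*(8.56*q + 2.5)*(17.12*q + 5.0) + (52.1304*q - 29.3972)*(4.28*q^2 + 2.5*q + 1.99))/(4.28*q^2 + 2.5*q + 1.99)^3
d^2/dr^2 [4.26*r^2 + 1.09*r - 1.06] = 8.52000000000000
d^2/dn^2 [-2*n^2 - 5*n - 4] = -4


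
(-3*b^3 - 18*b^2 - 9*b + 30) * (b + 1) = -3*b^4 - 21*b^3 - 27*b^2 + 21*b + 30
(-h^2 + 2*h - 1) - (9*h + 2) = -h^2 - 7*h - 3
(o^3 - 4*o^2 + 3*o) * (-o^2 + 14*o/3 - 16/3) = -o^5 + 26*o^4/3 - 27*o^3 + 106*o^2/3 - 16*o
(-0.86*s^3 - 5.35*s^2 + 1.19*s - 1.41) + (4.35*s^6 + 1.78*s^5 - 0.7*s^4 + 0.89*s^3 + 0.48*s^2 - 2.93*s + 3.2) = 4.35*s^6 + 1.78*s^5 - 0.7*s^4 + 0.03*s^3 - 4.87*s^2 - 1.74*s + 1.79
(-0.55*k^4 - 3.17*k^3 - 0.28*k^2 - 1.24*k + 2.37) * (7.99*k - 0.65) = -4.3945*k^5 - 24.9708*k^4 - 0.1767*k^3 - 9.7256*k^2 + 19.7423*k - 1.5405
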